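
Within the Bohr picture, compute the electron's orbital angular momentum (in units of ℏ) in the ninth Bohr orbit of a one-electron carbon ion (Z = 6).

L_n = nℏ, so L/ℏ = n = 9.

9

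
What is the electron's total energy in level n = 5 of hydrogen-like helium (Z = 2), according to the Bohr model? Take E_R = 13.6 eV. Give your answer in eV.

-2.18 eV

E_n = −E_R·Z²/n² = −13.6 × 2²/5² = -2.18 eV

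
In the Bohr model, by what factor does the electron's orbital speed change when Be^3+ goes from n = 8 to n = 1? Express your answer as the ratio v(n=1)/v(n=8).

8

v ∝ Z^1 · n^-1; with Z fixed, v ∝ n^-1.
v(n=1)/v(n=8) = (1/8)^-1 = 8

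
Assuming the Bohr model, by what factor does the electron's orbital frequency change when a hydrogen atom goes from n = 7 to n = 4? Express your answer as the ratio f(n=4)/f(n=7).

343/64

f ∝ Z^2 · n^-3; with Z fixed, f ∝ n^-3.
f(n=4)/f(n=7) = (4/7)^-3 = 343/64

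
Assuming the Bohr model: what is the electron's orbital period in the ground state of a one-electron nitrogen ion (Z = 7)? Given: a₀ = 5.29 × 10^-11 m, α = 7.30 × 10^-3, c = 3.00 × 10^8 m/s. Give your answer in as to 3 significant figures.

3.10 as

r = n²a₀/Z = 1²·5.29 × 10^-11/7 = 7.56 × 10^-12 m
v = Zαc/n = 7·0.00730·3.00 × 10^8/1 = 1.53 × 10^7 m/s
T = 2πr/v = 3.10 × 10^-18 s = 3.10 as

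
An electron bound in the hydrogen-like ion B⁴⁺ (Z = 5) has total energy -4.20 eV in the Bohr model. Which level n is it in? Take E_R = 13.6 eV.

9

E_n = −E_R Z²/n² ⇒ n² = E_R Z²/(−E_n) = 13.6 × 5² / 4.20 ≈ 80.95
n = 9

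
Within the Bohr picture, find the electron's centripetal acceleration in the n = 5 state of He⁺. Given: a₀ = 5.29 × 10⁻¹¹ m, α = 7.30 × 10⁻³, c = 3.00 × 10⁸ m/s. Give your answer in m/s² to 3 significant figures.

r = n²a₀/Z = 6.61 × 10⁻¹⁰ m, v = Zαc/n = 8.76 × 10⁵ m/s
a = v²/r = (8.76 × 10⁵)² / 6.61 × 10⁻¹⁰ = 1.16 × 10²¹ m/s²

1.16 × 10²¹ m/s²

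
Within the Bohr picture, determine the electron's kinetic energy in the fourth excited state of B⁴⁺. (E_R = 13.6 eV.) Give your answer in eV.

For a Coulomb orbit the virial theorem gives K = −E_n.
E_n = −E_R·Z²/n², so K = E_R·Z²/n² = 13.6 × 5²/5² = 13.6 eV

13.6 eV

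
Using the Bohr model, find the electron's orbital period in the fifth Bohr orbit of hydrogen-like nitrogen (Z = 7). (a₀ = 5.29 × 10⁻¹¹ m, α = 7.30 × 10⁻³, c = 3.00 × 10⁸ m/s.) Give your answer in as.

387 as

r = n²a₀/Z = 5²·5.29 × 10⁻¹¹/7 = 1.89 × 10⁻¹⁰ m
v = Zαc/n = 7·0.00730·3.00 × 10⁸/5 = 3.07 × 10⁶ m/s
T = 2πr/v = 3.87 × 10⁻¹⁶ s = 387 as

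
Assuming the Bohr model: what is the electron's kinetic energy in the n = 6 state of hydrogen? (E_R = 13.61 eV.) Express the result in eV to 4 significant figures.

0.3781 eV

For a Coulomb orbit the virial theorem gives K = −E_n.
E_n = −E_R·Z²/n², so K = E_R·Z²/n² = 13.61 × 1²/6² = 0.3781 eV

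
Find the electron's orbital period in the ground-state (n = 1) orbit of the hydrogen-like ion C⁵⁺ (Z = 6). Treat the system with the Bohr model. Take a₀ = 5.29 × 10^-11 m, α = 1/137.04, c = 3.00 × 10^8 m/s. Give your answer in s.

4.22 × 10^-18 s

r = n²a₀/Z = 1²·5.29 × 10^-11/6 = 8.82 × 10^-12 m
v = Zαc/n = 6·0.00730·3.00 × 10^8/1 = 1.31 × 10^7 m/s
T = 2πr/v = 4.22 × 10^-18 s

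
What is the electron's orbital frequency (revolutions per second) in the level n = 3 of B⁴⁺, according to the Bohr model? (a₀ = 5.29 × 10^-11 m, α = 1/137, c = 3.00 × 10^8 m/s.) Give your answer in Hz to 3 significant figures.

6.10 × 10^15 Hz

r = n²a₀/Z = 9.52 × 10^-11 m, v = Zαc/n = 3.65 × 10^6 m/s
f = v/(2πr) = 6.10 × 10^15 Hz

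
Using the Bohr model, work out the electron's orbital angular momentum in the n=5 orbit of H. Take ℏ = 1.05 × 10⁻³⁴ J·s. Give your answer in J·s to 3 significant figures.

5.25 × 10⁻³⁴ J·s

L_n = nℏ = 5 × 1.05 × 10⁻³⁴ = 5.25 × 10⁻³⁴ J·s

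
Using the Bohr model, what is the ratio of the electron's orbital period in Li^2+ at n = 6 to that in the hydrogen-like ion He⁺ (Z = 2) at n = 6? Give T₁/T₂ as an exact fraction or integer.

T ∝ Z^-2 · n^3
T₁/T₂ = (3/2)^-2 · (6/6)^3 = 4/9

4/9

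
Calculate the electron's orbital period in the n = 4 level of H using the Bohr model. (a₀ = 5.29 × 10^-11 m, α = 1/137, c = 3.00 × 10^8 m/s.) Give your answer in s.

r = n²a₀/Z = 4²·5.29 × 10^-11/1 = 8.46 × 10^-10 m
v = Zαc/n = 1·0.00730·3.00 × 10^8/4 = 5.47 × 10^5 m/s
T = 2πr/v = 9.71 × 10^-15 s

9.71 × 10^-15 s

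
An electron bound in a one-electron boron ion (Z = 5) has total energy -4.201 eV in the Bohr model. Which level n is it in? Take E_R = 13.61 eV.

9

E_n = −E_R Z²/n² ⇒ n² = E_R Z²/(−E_n) = 13.61 × 5² / 4.201 ≈ 80.99
n = 9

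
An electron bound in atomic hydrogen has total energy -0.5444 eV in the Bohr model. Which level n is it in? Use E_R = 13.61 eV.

5

E_n = −E_R Z²/n² ⇒ n² = E_R Z²/(−E_n) = 13.61 × 1² / 0.5444 ≈ 25.00
n = 5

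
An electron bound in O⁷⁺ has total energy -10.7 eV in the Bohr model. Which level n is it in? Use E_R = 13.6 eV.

9

E_n = −E_R Z²/n² ⇒ n² = E_R Z²/(−E_n) = 13.6 × 8² / 10.7 ≈ 81.35
n = 9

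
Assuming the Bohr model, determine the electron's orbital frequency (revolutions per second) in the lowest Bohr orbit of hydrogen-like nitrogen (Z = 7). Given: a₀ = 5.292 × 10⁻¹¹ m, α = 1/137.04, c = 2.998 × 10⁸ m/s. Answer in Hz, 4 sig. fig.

r = n²a₀/Z = 7.560 × 10⁻¹² m, v = Zαc/n = 1.531 × 10⁷ m/s
f = v/(2πr) = 3.224 × 10¹⁷ Hz

3.224 × 10¹⁷ Hz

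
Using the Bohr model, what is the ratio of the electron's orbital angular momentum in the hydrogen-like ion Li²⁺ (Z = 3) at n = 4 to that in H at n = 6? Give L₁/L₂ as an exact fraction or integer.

2/3

L = nℏ is independent of Z.
L₁/L₂ = n₁/n₂ = 4/6 = 2/3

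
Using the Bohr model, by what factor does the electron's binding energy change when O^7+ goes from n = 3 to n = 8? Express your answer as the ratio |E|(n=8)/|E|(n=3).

9/64

|E| ∝ Z^2 · n^-2; with Z fixed, |E| ∝ n^-2.
|E|(n=8)/|E|(n=3) = (8/3)^-2 = 9/64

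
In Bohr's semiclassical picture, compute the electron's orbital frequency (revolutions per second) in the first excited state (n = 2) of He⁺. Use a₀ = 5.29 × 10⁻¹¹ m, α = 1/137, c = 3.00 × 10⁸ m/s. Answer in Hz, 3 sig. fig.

3.29 × 10¹⁵ Hz

r = n²a₀/Z = 1.06 × 10⁻¹⁰ m, v = Zαc/n = 2.19 × 10⁶ m/s
f = v/(2πr) = 3.29 × 10¹⁵ Hz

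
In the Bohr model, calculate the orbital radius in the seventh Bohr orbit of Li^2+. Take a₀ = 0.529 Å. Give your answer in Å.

8.64 Å

r_n = n²a₀/Z = 7² × 0.529 / 3
    = 49 × 0.529 / 3 = 8.64 Å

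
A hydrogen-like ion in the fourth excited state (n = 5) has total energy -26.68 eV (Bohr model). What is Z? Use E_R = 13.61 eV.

E_n = −E_R Z²/n² ⇒ Z² = −E_n n²/E_R = 26.68 × 5² / 13.61 ≈ 49.01
Z = 7

7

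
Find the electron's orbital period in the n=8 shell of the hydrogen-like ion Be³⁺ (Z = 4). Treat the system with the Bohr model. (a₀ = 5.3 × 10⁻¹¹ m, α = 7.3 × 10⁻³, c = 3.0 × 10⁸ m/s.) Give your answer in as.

4900 as

r = n²a₀/Z = 8²·5.3 × 10⁻¹¹/4 = 8.5 × 10⁻¹⁰ m
v = Zαc/n = 4·0.0073·3.0 × 10⁸/8 = 1.1 × 10⁶ m/s
T = 2πr/v = 4.9 × 10⁻¹⁵ s = 4900 as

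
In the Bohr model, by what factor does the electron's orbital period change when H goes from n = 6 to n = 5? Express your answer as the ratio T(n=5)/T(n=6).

125/216

T ∝ Z^-2 · n^3; with Z fixed, T ∝ n^3.
T(n=5)/T(n=6) = (5/6)^3 = 125/216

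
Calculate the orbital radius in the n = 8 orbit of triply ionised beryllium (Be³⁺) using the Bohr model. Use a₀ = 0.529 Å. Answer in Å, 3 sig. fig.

8.46 Å

r_n = n²a₀/Z = 8² × 0.529 / 4
    = 64 × 0.529 / 4 = 8.46 Å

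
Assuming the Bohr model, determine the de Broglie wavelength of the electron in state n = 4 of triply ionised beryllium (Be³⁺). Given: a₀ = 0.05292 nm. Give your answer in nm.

0.3325 nm

The Bohr quantisation condition is nλ = 2πr_n.
r_n = n²a₀/Z = 0.2117 nm
λ = 2πr_n/n = 2π·0.2117/4 = 0.3325 nm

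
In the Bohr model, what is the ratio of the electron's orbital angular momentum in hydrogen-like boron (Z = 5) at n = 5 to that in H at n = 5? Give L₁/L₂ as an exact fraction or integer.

L = nℏ is independent of Z.
L₁/L₂ = n₁/n₂ = 5/5 = 1

1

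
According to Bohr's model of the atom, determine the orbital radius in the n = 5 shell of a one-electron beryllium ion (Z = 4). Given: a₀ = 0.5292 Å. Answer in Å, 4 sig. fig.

3.308 Å

r_n = n²a₀/Z = 5² × 0.5292 / 4
    = 25 × 0.5292 / 4 = 3.308 Å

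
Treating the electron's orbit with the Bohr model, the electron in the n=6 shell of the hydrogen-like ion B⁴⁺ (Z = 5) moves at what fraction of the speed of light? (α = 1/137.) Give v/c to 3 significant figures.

0.00608

v_n = Zαc/n, so v/c = Zα/n = 5 × 0.00730 / 6 = 0.00608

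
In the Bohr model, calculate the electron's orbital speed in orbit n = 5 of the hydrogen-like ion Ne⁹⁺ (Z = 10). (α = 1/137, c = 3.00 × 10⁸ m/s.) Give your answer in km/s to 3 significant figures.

v_n = Zαc/n = 10 × 0.00730 × 3.00 × 10⁸ / 5
    = 4380 km/s

4380 km/s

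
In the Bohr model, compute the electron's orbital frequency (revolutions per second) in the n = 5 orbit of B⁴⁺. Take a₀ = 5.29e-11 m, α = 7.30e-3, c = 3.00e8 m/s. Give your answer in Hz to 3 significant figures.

1.32e15 Hz

r = n²a₀/Z = 2.64e-10 m, v = Zαc/n = 2.19e6 m/s
f = v/(2πr) = 1.32e15 Hz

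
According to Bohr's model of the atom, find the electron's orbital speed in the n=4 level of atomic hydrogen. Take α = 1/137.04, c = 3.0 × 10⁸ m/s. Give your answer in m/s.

5.5 × 10⁵ m/s

v_n = Zαc/n = 1 × 0.0073 × 3.0 × 10⁸ / 4
    = 5.5 × 10⁵ m/s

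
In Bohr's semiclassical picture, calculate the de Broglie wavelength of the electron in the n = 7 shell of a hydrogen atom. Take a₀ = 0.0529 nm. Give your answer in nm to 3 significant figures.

2.33 nm

The Bohr quantisation condition is nλ = 2πr_n.
r_n = n²a₀/Z = 2.59 nm
λ = 2πr_n/n = 2π·2.59/7 = 2.33 nm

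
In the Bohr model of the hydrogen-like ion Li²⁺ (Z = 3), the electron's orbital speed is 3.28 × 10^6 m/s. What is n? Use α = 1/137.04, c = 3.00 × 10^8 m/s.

2

v_n = Zαc/n ⇒ n = Zαc/v = 3 × 0.00730 × 3.00 × 10^8 / 3.28 × 10^6 ≈ 2.00
n = 2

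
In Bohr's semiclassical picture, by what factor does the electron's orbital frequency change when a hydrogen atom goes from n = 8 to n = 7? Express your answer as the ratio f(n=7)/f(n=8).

f ∝ Z^2 · n^-3; with Z fixed, f ∝ n^-3.
f(n=7)/f(n=8) = (7/8)^-3 = 512/343

512/343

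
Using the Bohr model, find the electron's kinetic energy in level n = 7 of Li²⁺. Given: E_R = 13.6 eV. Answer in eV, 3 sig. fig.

2.50 eV

For a Coulomb orbit the virial theorem gives K = −E_n.
E_n = −E_R·Z²/n², so K = E_R·Z²/n² = 13.6 × 3²/7² = 2.50 eV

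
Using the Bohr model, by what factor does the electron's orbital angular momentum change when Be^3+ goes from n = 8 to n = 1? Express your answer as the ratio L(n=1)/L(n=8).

1/8

L = nℏ depends only on n, so L ∝ n.
L(n=1)/L(n=8) = (1/8)^1 = 1/8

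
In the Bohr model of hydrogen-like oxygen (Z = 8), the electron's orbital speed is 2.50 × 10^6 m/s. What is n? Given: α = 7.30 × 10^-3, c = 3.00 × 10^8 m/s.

v_n = Zαc/n ⇒ n = Zαc/v = 8 × 0.00730 × 3.00 × 10^8 / 2.50 × 10^6 ≈ 7.01
n = 7

7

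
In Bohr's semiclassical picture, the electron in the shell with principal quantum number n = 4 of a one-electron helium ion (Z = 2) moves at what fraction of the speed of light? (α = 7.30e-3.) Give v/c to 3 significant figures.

0.00365

v_n = Zαc/n, so v/c = Zα/n = 2 × 0.00730 / 4 = 0.00365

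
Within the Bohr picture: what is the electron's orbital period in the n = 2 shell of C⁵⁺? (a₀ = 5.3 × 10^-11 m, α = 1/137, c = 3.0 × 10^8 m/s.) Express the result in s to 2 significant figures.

r = n²a₀/Z = 2²·5.3 × 10^-11/6 = 3.5 × 10^-11 m
v = Zαc/n = 6·0.0073·3.0 × 10^8/2 = 6.6 × 10^6 m/s
T = 2πr/v = 3.4 × 10^-17 s

3.4 × 10^-17 s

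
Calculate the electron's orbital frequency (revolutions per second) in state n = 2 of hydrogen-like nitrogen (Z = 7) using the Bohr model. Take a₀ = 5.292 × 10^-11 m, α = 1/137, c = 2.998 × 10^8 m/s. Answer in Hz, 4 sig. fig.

4.031 × 10^16 Hz

r = n²a₀/Z = 3.024 × 10^-11 m, v = Zαc/n = 7.659 × 10^6 m/s
f = v/(2πr) = 4.031 × 10^16 Hz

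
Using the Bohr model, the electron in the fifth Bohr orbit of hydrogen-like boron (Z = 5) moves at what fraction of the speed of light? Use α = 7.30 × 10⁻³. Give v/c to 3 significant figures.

v_n = Zαc/n, so v/c = Zα/n = 5 × 0.00730 / 5 = 0.00730

0.00730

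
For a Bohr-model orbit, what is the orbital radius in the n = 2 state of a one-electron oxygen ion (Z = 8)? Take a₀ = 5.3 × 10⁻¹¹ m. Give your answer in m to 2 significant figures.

2.6 × 10⁻¹¹ m

r_n = n²a₀/Z = 2² × 5.3 × 10⁻¹¹ / 8
    = 4 × 5.3 × 10⁻¹¹ / 8 = 2.6 × 10⁻¹¹ m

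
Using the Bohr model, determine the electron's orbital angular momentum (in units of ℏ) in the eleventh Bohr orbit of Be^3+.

11

L_n = nℏ, so L/ℏ = n = 11.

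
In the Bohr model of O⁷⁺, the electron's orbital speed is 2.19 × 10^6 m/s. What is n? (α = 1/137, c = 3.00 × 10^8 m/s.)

v_n = Zαc/n ⇒ n = Zαc/v = 8 × 0.00730 × 3.00 × 10^8 / 2.19 × 10^6 ≈ 8.00
n = 8

8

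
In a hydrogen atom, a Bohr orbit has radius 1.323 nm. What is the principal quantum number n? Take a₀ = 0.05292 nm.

r_n = n²a₀/Z ⇒ n² = rZ/a₀ = 1.323 × 1 / 0.05292 ≈ 25.00
n = 5

5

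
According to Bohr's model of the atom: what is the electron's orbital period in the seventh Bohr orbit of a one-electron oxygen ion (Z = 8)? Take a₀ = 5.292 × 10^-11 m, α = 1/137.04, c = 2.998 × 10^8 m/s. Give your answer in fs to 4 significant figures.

r = n²a₀/Z = 7²·5.292 × 10^-11/8 = 3.241 × 10^-10 m
v = Zαc/n = 8·0.007297·2.998 × 10^8/7 = 2.500 × 10^6 m/s
T = 2πr/v = 8.146 × 10^-16 s = 0.8146 fs

0.8146 fs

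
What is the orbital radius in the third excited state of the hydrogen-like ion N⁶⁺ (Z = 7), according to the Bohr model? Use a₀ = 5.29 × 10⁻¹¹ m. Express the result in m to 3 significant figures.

r_n = n²a₀/Z = 4² × 5.29 × 10⁻¹¹ / 7
    = 16 × 5.29 × 10⁻¹¹ / 7 = 1.21 × 10⁻¹⁰ m

1.21 × 10⁻¹⁰ m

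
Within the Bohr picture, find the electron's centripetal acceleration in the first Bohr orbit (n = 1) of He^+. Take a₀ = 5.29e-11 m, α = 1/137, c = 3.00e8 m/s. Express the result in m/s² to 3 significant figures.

r = n²a₀/Z = 2.65e-11 m, v = Zαc/n = 4.38e6 m/s
a = v²/r = (4.38e6)² / 2.65e-11 = 7.25e23 m/s²

7.25e23 m/s²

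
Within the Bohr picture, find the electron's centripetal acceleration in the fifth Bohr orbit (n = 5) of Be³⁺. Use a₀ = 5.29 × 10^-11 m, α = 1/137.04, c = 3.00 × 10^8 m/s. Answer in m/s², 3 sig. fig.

9.28 × 10^21 m/s²

r = n²a₀/Z = 3.31 × 10^-10 m, v = Zαc/n = 1.75 × 10^6 m/s
a = v²/r = (1.75 × 10^6)² / 3.31 × 10^-10 = 9.28 × 10^21 m/s²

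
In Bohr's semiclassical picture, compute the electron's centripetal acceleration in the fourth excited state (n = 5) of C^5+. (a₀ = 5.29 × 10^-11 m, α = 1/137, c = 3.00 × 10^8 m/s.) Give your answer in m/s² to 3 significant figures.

r = n²a₀/Z = 2.20 × 10^-10 m, v = Zαc/n = 2.63 × 10^6 m/s
a = v²/r = (2.63 × 10^6)² / 2.20 × 10^-10 = 3.13 × 10^22 m/s²

3.13 × 10^22 m/s²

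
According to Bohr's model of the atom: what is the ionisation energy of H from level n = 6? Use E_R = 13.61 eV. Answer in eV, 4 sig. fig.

E_n = −E_R·Z²/n² = −13.61 × 1²/6² eV = -0.3781 eV
Ionisation energy = −E_n = 0.3781 eV

0.3781 eV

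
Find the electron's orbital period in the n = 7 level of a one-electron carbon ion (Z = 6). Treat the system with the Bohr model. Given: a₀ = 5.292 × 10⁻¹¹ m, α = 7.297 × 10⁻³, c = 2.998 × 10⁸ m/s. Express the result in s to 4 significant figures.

1.448 × 10⁻¹⁵ s

r = n²a₀/Z = 7²·5.292 × 10⁻¹¹/6 = 4.322 × 10⁻¹⁰ m
v = Zαc/n = 6·0.007297·2.998 × 10⁸/7 = 1.875 × 10⁶ m/s
T = 2πr/v = 1.448 × 10⁻¹⁵ s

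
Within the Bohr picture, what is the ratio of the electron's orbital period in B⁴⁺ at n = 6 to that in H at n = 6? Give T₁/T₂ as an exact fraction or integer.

1/25

T ∝ Z^-2 · n^3
T₁/T₂ = (5/1)^-2 · (6/6)^3 = 1/25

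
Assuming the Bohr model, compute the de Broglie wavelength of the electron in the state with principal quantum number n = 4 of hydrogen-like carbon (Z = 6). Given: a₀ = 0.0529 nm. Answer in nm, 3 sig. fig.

The Bohr quantisation condition is nλ = 2πr_n.
r_n = n²a₀/Z = 0.141 nm
λ = 2πr_n/n = 2π·0.141/4 = 0.222 nm

0.222 nm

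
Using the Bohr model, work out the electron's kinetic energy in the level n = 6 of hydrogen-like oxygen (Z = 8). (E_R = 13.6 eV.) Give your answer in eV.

For a Coulomb orbit the virial theorem gives K = −E_n.
E_n = −E_R·Z²/n², so K = E_R·Z²/n² = 13.6 × 8²/6² = 24.2 eV

24.2 eV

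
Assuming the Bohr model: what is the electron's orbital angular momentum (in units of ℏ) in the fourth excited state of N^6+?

5

L_n = nℏ, so L/ℏ = n = 5.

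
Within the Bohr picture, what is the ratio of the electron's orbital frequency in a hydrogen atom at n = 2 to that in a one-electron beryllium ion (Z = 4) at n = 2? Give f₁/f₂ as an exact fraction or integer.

f ∝ Z^2 · n^-3
f₁/f₂ = (1/4)^2 · (2/2)^-3 = 1/16

1/16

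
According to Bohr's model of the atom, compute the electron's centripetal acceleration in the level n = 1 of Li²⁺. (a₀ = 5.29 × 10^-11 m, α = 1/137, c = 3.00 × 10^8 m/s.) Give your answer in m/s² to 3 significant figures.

2.45 × 10^24 m/s²

r = n²a₀/Z = 1.76 × 10^-11 m, v = Zαc/n = 6.57 × 10^6 m/s
a = v²/r = (6.57 × 10^6)² / 1.76 × 10^-11 = 2.45 × 10^24 m/s²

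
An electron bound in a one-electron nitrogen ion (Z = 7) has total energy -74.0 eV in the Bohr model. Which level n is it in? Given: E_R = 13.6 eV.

E_n = −E_R Z²/n² ⇒ n² = E_R Z²/(−E_n) = 13.6 × 7² / 74.0 ≈ 9.01
n = 3

3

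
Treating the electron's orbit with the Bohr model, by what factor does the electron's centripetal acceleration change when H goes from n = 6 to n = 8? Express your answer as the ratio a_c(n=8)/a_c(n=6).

a_c ∝ Z^3 · n^-4; with Z fixed, a_c ∝ n^-4.
a_c(n=8)/a_c(n=6) = (8/6)^-4 = 81/256

81/256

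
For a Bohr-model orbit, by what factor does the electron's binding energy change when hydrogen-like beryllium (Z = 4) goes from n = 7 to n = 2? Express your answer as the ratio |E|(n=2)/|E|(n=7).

49/4

|E| ∝ Z^2 · n^-2; with Z fixed, |E| ∝ n^-2.
|E|(n=2)/|E|(n=7) = (2/7)^-2 = 49/4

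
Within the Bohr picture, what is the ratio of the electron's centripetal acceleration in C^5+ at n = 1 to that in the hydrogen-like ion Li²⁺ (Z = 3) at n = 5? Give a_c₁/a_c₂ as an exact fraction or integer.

a_c ∝ Z^3 · n^-4
a_c₁/a_c₂ = (6/3)^3 · (1/5)^-4 = 5000

5000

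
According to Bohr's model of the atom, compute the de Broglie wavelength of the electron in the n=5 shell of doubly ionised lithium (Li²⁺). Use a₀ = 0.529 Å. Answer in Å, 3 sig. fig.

5.54 Å

The Bohr quantisation condition is nλ = 2πr_n.
r_n = n²a₀/Z = 4.41 Å
λ = 2πr_n/n = 2π·4.41/5 = 5.54 Å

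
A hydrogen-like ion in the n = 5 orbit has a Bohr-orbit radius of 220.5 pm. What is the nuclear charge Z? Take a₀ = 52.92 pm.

r_n = n²a₀/Z ⇒ Z = n²a₀/r = 5² × 52.92 / 220.5 ≈ 6.00
Z = 6

6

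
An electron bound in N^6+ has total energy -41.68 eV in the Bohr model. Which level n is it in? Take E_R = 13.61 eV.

4

E_n = −E_R Z²/n² ⇒ n² = E_R Z²/(−E_n) = 13.61 × 7² / 41.68 ≈ 16.00
n = 4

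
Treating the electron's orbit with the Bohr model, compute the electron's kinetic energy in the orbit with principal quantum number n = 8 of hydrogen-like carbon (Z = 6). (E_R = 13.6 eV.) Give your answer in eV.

7.65 eV

For a Coulomb orbit the virial theorem gives K = −E_n.
E_n = −E_R·Z²/n², so K = E_R·Z²/n² = 13.6 × 6²/8² = 7.65 eV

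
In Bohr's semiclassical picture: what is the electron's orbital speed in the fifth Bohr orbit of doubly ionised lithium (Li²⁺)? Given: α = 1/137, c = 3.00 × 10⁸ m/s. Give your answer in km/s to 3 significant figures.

v_n = Zαc/n = 3 × 0.00730 × 3.00 × 10⁸ / 5
    = 1310 km/s

1310 km/s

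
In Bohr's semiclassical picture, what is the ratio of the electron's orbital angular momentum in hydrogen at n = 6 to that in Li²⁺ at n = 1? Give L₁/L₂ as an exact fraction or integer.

L = nℏ is independent of Z.
L₁/L₂ = n₁/n₂ = 6/1 = 6

6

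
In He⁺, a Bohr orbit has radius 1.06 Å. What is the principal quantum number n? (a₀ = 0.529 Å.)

r_n = n²a₀/Z ⇒ n² = rZ/a₀ = 1.06 × 2 / 0.529 ≈ 4.01
n = 2

2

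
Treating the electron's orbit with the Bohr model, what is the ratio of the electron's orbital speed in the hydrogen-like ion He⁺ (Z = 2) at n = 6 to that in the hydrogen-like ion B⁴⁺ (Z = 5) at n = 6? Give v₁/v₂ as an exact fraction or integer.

2/5

v ∝ Z^1 · n^-1
v₁/v₂ = (2/5)^1 · (6/6)^-1 = 2/5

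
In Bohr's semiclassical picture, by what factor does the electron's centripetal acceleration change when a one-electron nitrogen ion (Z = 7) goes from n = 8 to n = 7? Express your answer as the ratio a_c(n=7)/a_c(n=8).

4096/2401

a_c ∝ Z^3 · n^-4; with Z fixed, a_c ∝ n^-4.
a_c(n=7)/a_c(n=8) = (7/8)^-4 = 4096/2401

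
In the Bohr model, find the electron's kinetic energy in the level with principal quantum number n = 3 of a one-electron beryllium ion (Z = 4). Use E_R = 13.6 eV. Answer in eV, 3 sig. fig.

For a Coulomb orbit the virial theorem gives K = −E_n.
E_n = −E_R·Z²/n², so K = E_R·Z²/n² = 13.6 × 4²/3² = 24.2 eV

24.2 eV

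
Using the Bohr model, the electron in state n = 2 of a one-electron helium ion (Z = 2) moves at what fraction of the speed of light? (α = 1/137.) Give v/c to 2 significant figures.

v_n = Zαc/n, so v/c = Zα/n = 2 × 0.0073 / 2 = 0.0073

0.0073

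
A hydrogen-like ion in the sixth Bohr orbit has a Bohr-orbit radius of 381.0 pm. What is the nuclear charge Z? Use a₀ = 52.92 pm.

5

r_n = n²a₀/Z ⇒ Z = n²a₀/r = 6² × 52.92 / 381.0 ≈ 5.00
Z = 5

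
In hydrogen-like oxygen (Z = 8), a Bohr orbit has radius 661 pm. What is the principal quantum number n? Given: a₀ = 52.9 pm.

r_n = n²a₀/Z ⇒ n² = rZ/a₀ = 661 × 8 / 52.9 ≈ 99.96
n = 10

10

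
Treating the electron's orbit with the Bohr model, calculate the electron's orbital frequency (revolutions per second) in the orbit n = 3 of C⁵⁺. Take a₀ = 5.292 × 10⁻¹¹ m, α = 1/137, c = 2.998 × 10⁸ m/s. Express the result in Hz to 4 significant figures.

8.775 × 10¹⁵ Hz

r = n²a₀/Z = 7.938 × 10⁻¹¹ m, v = Zαc/n = 4.377 × 10⁶ m/s
f = v/(2πr) = 8.775 × 10¹⁵ Hz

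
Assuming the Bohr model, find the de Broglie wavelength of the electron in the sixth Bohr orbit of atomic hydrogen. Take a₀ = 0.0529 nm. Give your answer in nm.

1.99 nm

The Bohr quantisation condition is nλ = 2πr_n.
r_n = n²a₀/Z = 1.90 nm
λ = 2πr_n/n = 2π·1.90/6 = 1.99 nm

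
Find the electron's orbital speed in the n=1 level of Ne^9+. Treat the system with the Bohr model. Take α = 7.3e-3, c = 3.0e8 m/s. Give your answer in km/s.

v_n = Zαc/n = 10 × 0.0073 × 3.0e8 / 1
    = 2.2e4 km/s

2.2e4 km/s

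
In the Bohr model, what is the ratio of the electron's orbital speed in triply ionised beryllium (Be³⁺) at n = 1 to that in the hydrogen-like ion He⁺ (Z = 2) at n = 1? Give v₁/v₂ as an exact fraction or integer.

2

v ∝ Z^1 · n^-1
v₁/v₂ = (4/2)^1 · (1/1)^-1 = 2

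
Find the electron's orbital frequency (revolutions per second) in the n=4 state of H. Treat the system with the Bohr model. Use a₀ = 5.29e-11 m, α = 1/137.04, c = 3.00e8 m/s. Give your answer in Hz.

1.03e14 Hz

r = n²a₀/Z = 8.46e-10 m, v = Zαc/n = 5.47e5 m/s
f = v/(2πr) = 1.03e14 Hz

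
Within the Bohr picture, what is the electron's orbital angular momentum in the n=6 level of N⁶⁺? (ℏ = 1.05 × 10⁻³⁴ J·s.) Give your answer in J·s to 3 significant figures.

6.30 × 10⁻³⁴ J·s

L_n = nℏ = 6 × 1.05 × 10⁻³⁴ = 6.30 × 10⁻³⁴ J·s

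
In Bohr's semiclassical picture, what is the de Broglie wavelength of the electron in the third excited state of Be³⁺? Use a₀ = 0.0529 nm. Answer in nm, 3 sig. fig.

0.332 nm

The Bohr quantisation condition is nλ = 2πr_n.
r_n = n²a₀/Z = 0.212 nm
λ = 2πr_n/n = 2π·0.212/4 = 0.332 nm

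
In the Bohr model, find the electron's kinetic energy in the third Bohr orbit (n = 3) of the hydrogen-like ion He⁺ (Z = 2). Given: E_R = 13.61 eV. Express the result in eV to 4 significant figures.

6.049 eV

For a Coulomb orbit the virial theorem gives K = −E_n.
E_n = −E_R·Z²/n², so K = E_R·Z²/n² = 13.61 × 2²/3² = 6.049 eV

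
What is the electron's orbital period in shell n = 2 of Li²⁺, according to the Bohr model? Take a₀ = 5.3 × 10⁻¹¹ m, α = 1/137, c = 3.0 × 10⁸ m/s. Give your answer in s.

r = n²a₀/Z = 2²·5.3 × 10⁻¹¹/3 = 7.1 × 10⁻¹¹ m
v = Zαc/n = 3·0.0073·3.0 × 10⁸/2 = 3.3 × 10⁶ m/s
T = 2πr/v = 1.4 × 10⁻¹⁶ s

1.4 × 10⁻¹⁶ s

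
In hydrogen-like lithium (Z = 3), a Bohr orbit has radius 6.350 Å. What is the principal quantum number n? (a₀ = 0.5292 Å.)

6

r_n = n²a₀/Z ⇒ n² = rZ/a₀ = 6.350 × 3 / 0.5292 ≈ 36.00
n = 6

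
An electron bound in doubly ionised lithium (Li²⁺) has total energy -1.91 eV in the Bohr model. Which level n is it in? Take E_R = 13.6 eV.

8

E_n = −E_R Z²/n² ⇒ n² = E_R Z²/(−E_n) = 13.6 × 3² / 1.91 ≈ 64.08
n = 8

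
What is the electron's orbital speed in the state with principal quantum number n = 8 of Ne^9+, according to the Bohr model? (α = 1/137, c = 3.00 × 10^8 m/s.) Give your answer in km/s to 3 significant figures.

2740 km/s

v_n = Zαc/n = 10 × 0.00730 × 3.00 × 10^8 / 8
    = 2740 km/s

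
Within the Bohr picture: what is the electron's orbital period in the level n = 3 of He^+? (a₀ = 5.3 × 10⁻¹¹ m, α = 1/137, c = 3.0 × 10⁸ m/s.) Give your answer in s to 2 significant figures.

r = n²a₀/Z = 3²·5.3 × 10⁻¹¹/2 = 2.4 × 10⁻¹⁰ m
v = Zαc/n = 2·0.0073·3.0 × 10⁸/3 = 1.5 × 10⁶ m/s
T = 2πr/v = 1.0 × 10⁻¹⁵ s

1.0 × 10⁻¹⁵ s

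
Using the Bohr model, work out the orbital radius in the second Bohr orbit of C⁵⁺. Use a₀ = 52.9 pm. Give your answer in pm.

35.3 pm

r_n = n²a₀/Z = 2² × 52.9 / 6
    = 4 × 52.9 / 6 = 35.3 pm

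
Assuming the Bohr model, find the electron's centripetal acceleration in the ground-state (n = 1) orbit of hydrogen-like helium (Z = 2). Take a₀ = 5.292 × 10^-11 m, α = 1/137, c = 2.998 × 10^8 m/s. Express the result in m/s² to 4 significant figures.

r = n²a₀/Z = 2.646 × 10^-11 m, v = Zαc/n = 4.377 × 10^6 m/s
a = v²/r = (4.377 × 10^6)² / 2.646 × 10^-11 = 7.239 × 10^23 m/s²

7.239 × 10^23 m/s²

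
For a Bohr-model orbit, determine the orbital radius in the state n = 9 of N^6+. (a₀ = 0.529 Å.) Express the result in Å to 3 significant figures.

r_n = n²a₀/Z = 9² × 0.529 / 7
    = 81 × 0.529 / 7 = 6.12 Å

6.12 Å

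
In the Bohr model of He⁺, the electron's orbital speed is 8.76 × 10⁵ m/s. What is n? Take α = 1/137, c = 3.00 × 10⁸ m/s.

5

v_n = Zαc/n ⇒ n = Zαc/v = 2 × 0.00730 × 3.00 × 10⁸ / 8.76 × 10⁵ ≈ 5.00
n = 5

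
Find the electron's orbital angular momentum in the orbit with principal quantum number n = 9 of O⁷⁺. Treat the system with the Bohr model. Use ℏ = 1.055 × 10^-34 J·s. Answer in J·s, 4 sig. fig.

9.495 × 10^-34 J·s

L_n = nℏ = 9 × 1.055 × 10^-34 = 9.495 × 10^-34 J·s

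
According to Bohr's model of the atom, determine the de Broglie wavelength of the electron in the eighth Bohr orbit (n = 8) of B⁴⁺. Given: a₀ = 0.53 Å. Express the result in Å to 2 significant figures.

The Bohr quantisation condition is nλ = 2πr_n.
r_n = n²a₀/Z = 6.8 Å
λ = 2πr_n/n = 2π·6.8/8 = 5.3 Å

5.3 Å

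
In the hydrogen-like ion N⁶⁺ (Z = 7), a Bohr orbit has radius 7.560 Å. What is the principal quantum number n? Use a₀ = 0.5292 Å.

10

r_n = n²a₀/Z ⇒ n² = rZ/a₀ = 7.560 × 7 / 0.5292 ≈ 100.00
n = 10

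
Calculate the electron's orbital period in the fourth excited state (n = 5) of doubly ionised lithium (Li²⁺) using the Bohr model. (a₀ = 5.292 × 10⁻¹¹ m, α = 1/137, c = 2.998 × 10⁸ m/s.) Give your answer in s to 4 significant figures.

r = n²a₀/Z = 5²·5.292 × 10⁻¹¹/3 = 4.410 × 10⁻¹⁰ m
v = Zαc/n = 3·0.007299·2.998 × 10⁸/5 = 1.313 × 10⁶ m/s
T = 2πr/v = 2.110 × 10⁻¹⁵ s

2.110 × 10⁻¹⁵ s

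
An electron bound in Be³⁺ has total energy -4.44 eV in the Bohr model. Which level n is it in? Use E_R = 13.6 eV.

7

E_n = −E_R Z²/n² ⇒ n² = E_R Z²/(−E_n) = 13.6 × 4² / 4.44 ≈ 49.01
n = 7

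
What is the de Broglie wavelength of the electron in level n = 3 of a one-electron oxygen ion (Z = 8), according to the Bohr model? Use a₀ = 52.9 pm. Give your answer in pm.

125 pm

The Bohr quantisation condition is nλ = 2πr_n.
r_n = n²a₀/Z = 59.5 pm
λ = 2πr_n/n = 2π·59.5/3 = 125 pm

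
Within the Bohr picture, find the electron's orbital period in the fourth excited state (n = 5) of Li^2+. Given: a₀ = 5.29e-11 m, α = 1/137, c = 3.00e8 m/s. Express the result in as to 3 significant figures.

r = n²a₀/Z = 5²·5.29e-11/3 = 4.41e-10 m
v = Zαc/n = 3·0.00730·3.00e8/5 = 1.31e6 m/s
T = 2πr/v = 2.11e-15 s = 2110 as

2110 as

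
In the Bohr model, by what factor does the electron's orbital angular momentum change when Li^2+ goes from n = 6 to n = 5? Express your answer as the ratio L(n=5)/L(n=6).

L = nℏ depends only on n, so L ∝ n.
L(n=5)/L(n=6) = (5/6)^1 = 5/6

5/6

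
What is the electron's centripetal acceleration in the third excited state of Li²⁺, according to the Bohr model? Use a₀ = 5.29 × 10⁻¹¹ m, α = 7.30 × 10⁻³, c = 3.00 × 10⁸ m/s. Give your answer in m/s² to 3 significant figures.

r = n²a₀/Z = 2.82 × 10⁻¹⁰ m, v = Zαc/n = 1.64 × 10⁶ m/s
a = v²/r = (1.64 × 10⁶)² / 2.82 × 10⁻¹⁰ = 9.56 × 10²¹ m/s²

9.56 × 10²¹ m/s²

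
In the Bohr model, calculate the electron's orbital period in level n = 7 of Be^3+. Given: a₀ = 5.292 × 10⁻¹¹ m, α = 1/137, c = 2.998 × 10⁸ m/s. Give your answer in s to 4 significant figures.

r = n²a₀/Z = 7²·5.292 × 10⁻¹¹/4 = 6.483 × 10⁻¹⁰ m
v = Zαc/n = 4·0.007299·2.998 × 10⁸/7 = 1.250 × 10⁶ m/s
T = 2πr/v = 3.257 × 10⁻¹⁵ s

3.257 × 10⁻¹⁵ s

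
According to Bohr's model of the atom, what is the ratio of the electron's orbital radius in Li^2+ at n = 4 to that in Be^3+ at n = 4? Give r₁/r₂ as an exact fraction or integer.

4/3

r ∝ Z^-1 · n^2
r₁/r₂ = (3/4)^-1 · (4/4)^2 = 4/3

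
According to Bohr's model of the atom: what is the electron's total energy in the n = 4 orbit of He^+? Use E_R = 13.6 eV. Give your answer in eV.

E_n = −E_R·Z²/n² = −13.6 × 2²/4² = -3.40 eV

-3.40 eV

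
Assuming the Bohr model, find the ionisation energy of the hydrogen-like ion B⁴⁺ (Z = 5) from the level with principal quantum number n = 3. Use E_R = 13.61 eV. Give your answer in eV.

E_n = −E_R·Z²/n² = −13.61 × 5²/3² eV = -37.81 eV
Ionisation energy = −E_n = 37.81 eV

37.81 eV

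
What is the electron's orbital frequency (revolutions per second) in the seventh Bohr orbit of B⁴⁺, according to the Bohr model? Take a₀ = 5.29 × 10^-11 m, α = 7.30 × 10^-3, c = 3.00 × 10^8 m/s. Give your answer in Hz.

r = n²a₀/Z = 5.18 × 10^-10 m, v = Zαc/n = 1.56 × 10^6 m/s
f = v/(2πr) = 4.80 × 10^14 Hz

4.80 × 10^14 Hz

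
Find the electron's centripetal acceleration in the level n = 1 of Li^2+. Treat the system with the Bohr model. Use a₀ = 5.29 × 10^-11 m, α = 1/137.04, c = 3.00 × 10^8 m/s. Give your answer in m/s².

2.45 × 10^24 m/s²

r = n²a₀/Z = 1.76 × 10^-11 m, v = Zαc/n = 6.57 × 10^6 m/s
a = v²/r = (6.57 × 10^6)² / 1.76 × 10^-11 = 2.45 × 10^24 m/s²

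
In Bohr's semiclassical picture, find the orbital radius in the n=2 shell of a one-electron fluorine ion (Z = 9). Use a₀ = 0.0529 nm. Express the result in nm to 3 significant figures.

r_n = n²a₀/Z = 2² × 0.0529 / 9
    = 4 × 0.0529 / 9 = 0.0235 nm

0.0235 nm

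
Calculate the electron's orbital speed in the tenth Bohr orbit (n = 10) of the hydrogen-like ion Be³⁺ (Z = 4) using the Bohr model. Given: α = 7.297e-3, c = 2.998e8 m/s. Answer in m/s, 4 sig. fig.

v_n = Zαc/n = 4 × 0.007297 × 2.998e8 / 10
    = 8.751e5 m/s

8.751e5 m/s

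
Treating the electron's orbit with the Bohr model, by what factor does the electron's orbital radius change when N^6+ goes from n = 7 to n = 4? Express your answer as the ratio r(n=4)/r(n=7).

16/49

r ∝ Z^-1 · n^2; with Z fixed, r ∝ n^2.
r(n=4)/r(n=7) = (4/7)^2 = 16/49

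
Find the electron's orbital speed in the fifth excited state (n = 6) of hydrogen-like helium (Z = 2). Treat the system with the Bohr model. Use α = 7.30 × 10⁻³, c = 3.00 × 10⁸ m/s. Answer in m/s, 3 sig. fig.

v_n = Zαc/n = 2 × 0.00730 × 3.00 × 10⁸ / 6
    = 7.30 × 10⁵ m/s

7.30 × 10⁵ m/s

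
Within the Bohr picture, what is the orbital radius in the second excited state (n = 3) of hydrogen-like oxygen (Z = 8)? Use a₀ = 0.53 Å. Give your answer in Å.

0.60 Å

r_n = n²a₀/Z = 3² × 0.53 / 8
    = 9 × 0.53 / 8 = 0.60 Å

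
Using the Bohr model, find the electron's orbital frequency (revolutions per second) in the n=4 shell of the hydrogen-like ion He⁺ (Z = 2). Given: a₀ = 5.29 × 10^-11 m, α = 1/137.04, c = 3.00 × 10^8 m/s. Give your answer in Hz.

r = n²a₀/Z = 4.23 × 10^-10 m, v = Zαc/n = 1.09 × 10^6 m/s
f = v/(2πr) = 4.12 × 10^14 Hz

4.12 × 10^14 Hz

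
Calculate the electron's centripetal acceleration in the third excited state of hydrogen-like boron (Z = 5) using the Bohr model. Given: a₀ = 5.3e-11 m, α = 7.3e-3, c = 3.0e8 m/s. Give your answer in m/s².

4.4e22 m/s²

r = n²a₀/Z = 1.7e-10 m, v = Zαc/n = 2.7e6 m/s
a = v²/r = (2.7e6)² / 1.7e-10 = 4.4e22 m/s²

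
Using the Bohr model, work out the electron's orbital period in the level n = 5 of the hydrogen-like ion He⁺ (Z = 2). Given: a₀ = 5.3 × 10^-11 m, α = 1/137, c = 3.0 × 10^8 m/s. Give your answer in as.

r = n²a₀/Z = 5²·5.3 × 10^-11/2 = 6.6 × 10^-10 m
v = Zαc/n = 2·0.0073·3.0 × 10^8/5 = 8.8 × 10^5 m/s
T = 2πr/v = 4.8 × 10^-15 s = 4800 as

4800 as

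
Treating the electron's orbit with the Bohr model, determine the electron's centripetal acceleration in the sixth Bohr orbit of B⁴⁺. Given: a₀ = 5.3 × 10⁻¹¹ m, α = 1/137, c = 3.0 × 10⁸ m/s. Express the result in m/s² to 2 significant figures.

r = n²a₀/Z = 3.8 × 10⁻¹⁰ m, v = Zαc/n = 1.8 × 10⁶ m/s
a = v²/r = (1.8 × 10⁶)² / 3.8 × 10⁻¹⁰ = 8.7 × 10²¹ m/s²

8.7 × 10²¹ m/s²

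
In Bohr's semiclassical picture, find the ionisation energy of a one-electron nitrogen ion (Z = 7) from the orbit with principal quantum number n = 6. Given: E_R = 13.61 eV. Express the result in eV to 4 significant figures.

18.52 eV

E_n = −E_R·Z²/n² = −13.61 × 7²/6² eV = -18.52 eV
Ionisation energy = −E_n = 18.52 eV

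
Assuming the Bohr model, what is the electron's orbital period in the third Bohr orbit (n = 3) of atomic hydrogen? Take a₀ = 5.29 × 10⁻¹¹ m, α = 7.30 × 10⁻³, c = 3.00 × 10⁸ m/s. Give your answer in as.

r = n²a₀/Z = 3²·5.29 × 10⁻¹¹/1 = 4.76 × 10⁻¹⁰ m
v = Zαc/n = 1·0.00730·3.00 × 10⁸/3 = 7.30 × 10⁵ m/s
T = 2πr/v = 4.10 × 10⁻¹⁵ s = 4100 as

4100 as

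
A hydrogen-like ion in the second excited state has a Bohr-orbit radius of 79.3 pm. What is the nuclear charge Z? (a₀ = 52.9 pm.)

r_n = n²a₀/Z ⇒ Z = n²a₀/r = 3² × 52.9 / 79.3 ≈ 6.00
Z = 6

6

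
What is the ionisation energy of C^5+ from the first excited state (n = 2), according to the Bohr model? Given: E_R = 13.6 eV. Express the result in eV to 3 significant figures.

E_n = −E_R·Z²/n² = −13.6 × 6²/2² eV = -122 eV
Ionisation energy = −E_n = 122 eV

122 eV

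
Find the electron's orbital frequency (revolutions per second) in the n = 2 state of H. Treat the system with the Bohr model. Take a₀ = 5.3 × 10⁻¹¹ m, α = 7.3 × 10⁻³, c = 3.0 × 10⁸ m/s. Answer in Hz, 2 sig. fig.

8.2 × 10¹⁴ Hz

r = n²a₀/Z = 2.1 × 10⁻¹⁰ m, v = Zαc/n = 1.1 × 10⁶ m/s
f = v/(2πr) = 8.2 × 10¹⁴ Hz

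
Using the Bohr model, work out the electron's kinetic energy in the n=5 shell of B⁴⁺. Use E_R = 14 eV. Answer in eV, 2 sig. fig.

For a Coulomb orbit the virial theorem gives K = −E_n.
E_n = −E_R·Z²/n², so K = E_R·Z²/n² = 14 × 5²/5² = 14 eV

14 eV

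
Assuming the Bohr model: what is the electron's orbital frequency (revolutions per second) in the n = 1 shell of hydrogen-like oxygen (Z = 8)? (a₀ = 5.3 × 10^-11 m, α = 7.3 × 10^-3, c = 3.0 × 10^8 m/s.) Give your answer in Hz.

4.2 × 10^17 Hz

r = n²a₀/Z = 6.6 × 10^-12 m, v = Zαc/n = 1.8 × 10^7 m/s
f = v/(2πr) = 4.2 × 10^17 Hz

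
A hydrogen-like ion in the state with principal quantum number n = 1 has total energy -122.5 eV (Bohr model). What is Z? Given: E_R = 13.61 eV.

3

E_n = −E_R Z²/n² ⇒ Z² = −E_n n²/E_R = 122.5 × 1² / 13.61 ≈ 9.00
Z = 3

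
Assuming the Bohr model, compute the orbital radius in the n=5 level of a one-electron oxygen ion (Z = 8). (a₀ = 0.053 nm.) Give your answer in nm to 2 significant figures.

0.17 nm

r_n = n²a₀/Z = 5² × 0.053 / 8
    = 25 × 0.053 / 8 = 0.17 nm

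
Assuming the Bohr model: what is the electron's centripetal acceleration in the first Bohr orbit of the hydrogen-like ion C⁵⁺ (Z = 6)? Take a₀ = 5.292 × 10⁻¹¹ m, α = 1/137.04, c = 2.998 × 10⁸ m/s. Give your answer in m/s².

1.953 × 10²⁵ m/s²

r = n²a₀/Z = 8.820 × 10⁻¹² m, v = Zαc/n = 1.313 × 10⁷ m/s
a = v²/r = (1.313 × 10⁷)² / 8.820 × 10⁻¹² = 1.953 × 10²⁵ m/s²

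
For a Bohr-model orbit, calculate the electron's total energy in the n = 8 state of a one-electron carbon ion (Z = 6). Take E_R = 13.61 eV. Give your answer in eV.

-7.656 eV

E_n = −E_R·Z²/n² = −13.61 × 6²/8² = -7.656 eV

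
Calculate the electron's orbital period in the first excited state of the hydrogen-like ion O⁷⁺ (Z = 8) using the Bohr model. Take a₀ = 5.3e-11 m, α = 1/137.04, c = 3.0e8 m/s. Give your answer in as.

19 as

r = n²a₀/Z = 2²·5.3e-11/8 = 2.6e-11 m
v = Zαc/n = 8·0.0073·3.0e8/2 = 8.8e6 m/s
T = 2πr/v = 1.9e-17 s = 19 as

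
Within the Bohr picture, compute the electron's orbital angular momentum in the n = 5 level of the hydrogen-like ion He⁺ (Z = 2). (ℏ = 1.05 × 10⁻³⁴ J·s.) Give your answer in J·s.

5.25 × 10⁻³⁴ J·s

L_n = nℏ = 5 × 1.05 × 10⁻³⁴ = 5.25 × 10⁻³⁴ J·s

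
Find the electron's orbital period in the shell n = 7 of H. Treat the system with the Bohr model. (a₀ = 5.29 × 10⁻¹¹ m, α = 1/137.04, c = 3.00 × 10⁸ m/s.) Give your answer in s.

r = n²a₀/Z = 7²·5.29 × 10⁻¹¹/1 = 2.59 × 10⁻⁹ m
v = Zαc/n = 1·0.00730·3.00 × 10⁸/7 = 3.13 × 10⁵ m/s
T = 2πr/v = 5.21 × 10⁻¹⁴ s

5.21 × 10⁻¹⁴ s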